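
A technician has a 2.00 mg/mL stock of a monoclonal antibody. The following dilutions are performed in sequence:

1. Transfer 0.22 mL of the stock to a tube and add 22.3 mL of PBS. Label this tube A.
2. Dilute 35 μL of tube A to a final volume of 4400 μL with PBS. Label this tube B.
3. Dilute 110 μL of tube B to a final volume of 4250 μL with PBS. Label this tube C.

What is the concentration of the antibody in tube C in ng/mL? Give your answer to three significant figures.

Step 1: 0.22 mL + 22.3 mL = 22.52 mL total → factor 22.52/0.22 = 102.36
Step 2: 35 μL brought to 4400 μL → factor 4400/35 = 125.71
Step 3: 110 μL brought to 4250 μL → factor 4250/110 = 38.636
Overall dilution factor = 102.36 × 125.71 × 38.636 = 4.9719 × 10^5
Final = 2.00 mg/mL / 4.9719 × 10^5 = 4.023 × 10^-6 mg/mL = 4.02 ng/mL

4.02 ng/mL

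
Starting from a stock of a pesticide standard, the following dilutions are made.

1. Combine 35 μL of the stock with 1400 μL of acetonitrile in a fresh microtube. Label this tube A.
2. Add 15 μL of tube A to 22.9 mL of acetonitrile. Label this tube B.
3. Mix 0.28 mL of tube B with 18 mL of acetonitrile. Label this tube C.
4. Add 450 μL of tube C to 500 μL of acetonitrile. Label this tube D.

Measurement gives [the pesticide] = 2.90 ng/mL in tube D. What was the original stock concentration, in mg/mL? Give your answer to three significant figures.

25.0 mg/mL

Step 1: 35 μL + 1400 μL = 1435 μL total → factor 1435/35 = 41
Step 2: 15 μL + 22.9 mL = 22915 μL total → factor 22915/15 = 1527.7
Step 3: 0.28 mL + 18 mL = 18.28 mL total → factor 18.28/0.28 = 65.286
Step 4: 450 μL + 500 μL = 950 μL total → factor 950/450 = 2.1111
Overall dilution factor = 41 × 1527.7 × 65.286 × 2.1111 = 8.6326 × 10^6
Stock = 2.90 ng/mL × 8.6326 × 10^6 = 2.503 × 10^7 ng/mL = 25.0 mg/mL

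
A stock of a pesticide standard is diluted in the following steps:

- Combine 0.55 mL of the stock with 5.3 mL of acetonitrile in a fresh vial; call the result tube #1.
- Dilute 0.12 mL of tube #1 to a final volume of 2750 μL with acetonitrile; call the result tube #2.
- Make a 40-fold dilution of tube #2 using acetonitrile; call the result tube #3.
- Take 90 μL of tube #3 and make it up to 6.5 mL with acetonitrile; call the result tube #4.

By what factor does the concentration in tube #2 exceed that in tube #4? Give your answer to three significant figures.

Step 1: 0.55 mL + 5.3 mL = 5.85 mL total → factor 5.85/0.55 = 10.636
Step 2: 0.12 mL brought to 2750 μL → factor 2.75/0.12 = 22.917
Step 3: 40-fold → factor 40
Step 4: 90 μL brought to 6.5 mL → factor 6500/90 = 72.222
Dilution factor to tube #2 = 243.75; to tube #4 = 7.0417 × 10^5
[tube #2]/[tube #4] = (factor to tube #4)/(factor to tube #2) = 7.0417 × 10^5/243.75 = 2.89 × 10^3

2.89 × 10^3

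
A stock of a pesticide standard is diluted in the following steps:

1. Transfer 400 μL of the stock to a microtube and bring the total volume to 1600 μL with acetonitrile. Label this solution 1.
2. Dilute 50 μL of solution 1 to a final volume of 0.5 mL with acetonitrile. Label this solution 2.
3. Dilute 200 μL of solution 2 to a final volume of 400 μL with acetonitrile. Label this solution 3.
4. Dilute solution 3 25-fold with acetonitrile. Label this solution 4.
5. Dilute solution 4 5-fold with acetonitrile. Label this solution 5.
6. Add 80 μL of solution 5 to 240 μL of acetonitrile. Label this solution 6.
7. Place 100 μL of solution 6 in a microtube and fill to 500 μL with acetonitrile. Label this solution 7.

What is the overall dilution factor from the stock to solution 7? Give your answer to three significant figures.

2.00 × 10^5

Step 1: 400 μL brought to 1600 μL → factor 1600/400 = 4
Step 2: 50 μL brought to 0.5 mL → factor 500/50 = 10
Step 3: 200 μL brought to 400 μL → factor 400/200 = 2
Step 4: 25-fold → factor 25
Step 5: 5-fold → factor 5
Step 6: 80 μL + 240 μL = 320 μL total → factor 320/80 = 4
Step 7: 100 μL brought to 500 μL → factor 500/100 = 5
Overall dilution factor = 4 × 10 × 2 × 25 × 5 × 4 × 5 = 2 × 10^5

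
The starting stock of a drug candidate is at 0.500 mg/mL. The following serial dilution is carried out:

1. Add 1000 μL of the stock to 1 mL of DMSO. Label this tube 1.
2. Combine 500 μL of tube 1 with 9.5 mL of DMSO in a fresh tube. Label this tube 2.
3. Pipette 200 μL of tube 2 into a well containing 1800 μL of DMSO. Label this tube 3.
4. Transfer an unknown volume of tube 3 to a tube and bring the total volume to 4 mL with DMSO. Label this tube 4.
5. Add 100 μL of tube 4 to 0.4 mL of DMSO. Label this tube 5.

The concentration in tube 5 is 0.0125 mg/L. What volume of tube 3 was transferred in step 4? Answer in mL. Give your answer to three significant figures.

Step 1: 1000 μL + 1 mL = 2000 μL total → factor 2000/1000 = 2
Step 2: 500 μL + 9.5 mL = 10000 μL total → factor 10000/500 = 20
Step 3: 200 μL + 1800 μL = 2000 μL total → factor 2000/200 = 10
Step 4: v brought to 4 mL → factor = 4 mL/v
Step 5: 100 μL + 0.4 mL = 500 μL total → factor 500/100 = 5
Product of known-step factors = 2000
Overall factor = 0.500 mg/mL / (0.0125 mg/L) = 40000
Step-4 factor = 40000 / 2000 = 20
v = 4 mL / 20 = 0.200 mL

0.200 mL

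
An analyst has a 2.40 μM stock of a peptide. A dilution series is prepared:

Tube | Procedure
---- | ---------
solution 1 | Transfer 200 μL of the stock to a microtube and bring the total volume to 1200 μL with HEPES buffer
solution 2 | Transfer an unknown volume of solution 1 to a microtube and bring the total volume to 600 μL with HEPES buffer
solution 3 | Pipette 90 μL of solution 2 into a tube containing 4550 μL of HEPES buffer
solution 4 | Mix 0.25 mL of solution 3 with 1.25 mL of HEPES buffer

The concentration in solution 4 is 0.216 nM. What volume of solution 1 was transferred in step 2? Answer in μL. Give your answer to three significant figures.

100 μL

Step 1: 200 μL brought to 1200 μL → factor 1200/200 = 6
Step 2: v brought to 600 μL → factor = 600 μL/v
Step 3: 90 μL + 4550 μL = 4640 μL total → factor 4640/90 = 51.556
Step 4: 0.25 mL + 1.25 mL = 1.5 mL total → factor 1.5/0.25 = 6
Product of known-step factors = 1856
Overall factor = 2.40 μM / (0.216 nM) = 11111
Step-2 factor = 11111 / 1856 = 5.9866
v = 600 μL / 5.9866 = 100 μL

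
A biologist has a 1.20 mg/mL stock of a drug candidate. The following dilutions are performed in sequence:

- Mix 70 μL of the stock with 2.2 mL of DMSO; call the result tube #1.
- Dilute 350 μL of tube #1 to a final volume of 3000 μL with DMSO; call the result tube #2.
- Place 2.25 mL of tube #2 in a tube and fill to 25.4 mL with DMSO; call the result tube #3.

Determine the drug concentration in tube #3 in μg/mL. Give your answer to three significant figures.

0.382 μg/mL

Step 1: 70 μL + 2.2 mL = 2270 μL total → factor 2270/70 = 32.429
Step 2: 350 μL brought to 3000 μL → factor 3000/350 = 8.5714
Step 3: 2.25 mL brought to 25.4 mL → factor 25.4/2.25 = 11.289
Overall dilution factor = 32.429 × 8.5714 × 11.289 = 3137.9
Final = 1.20 mg/mL / 3137.9 = 0.0003824 mg/mL = 0.382 μg/mL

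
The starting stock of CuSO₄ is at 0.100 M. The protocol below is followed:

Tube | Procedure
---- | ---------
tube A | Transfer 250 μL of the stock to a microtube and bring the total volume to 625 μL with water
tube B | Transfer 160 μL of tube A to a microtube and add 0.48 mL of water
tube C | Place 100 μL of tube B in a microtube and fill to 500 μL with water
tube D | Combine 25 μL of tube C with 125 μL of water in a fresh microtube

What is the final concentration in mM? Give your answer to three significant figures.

Step 1: 250 μL brought to 625 μL → factor 625/250 = 2.5
Step 2: 160 μL + 0.48 mL = 640 μL total → factor 640/160 = 4
Step 3: 100 μL brought to 500 μL → factor 500/100 = 5
Step 4: 25 μL + 125 μL = 150 μL total → factor 150/25 = 6
Overall dilution factor = 2.5 × 4 × 5 × 6 = 300
Final = 0.100 M / 300 = 0.0003333 M = 0.333 mM

0.333 mM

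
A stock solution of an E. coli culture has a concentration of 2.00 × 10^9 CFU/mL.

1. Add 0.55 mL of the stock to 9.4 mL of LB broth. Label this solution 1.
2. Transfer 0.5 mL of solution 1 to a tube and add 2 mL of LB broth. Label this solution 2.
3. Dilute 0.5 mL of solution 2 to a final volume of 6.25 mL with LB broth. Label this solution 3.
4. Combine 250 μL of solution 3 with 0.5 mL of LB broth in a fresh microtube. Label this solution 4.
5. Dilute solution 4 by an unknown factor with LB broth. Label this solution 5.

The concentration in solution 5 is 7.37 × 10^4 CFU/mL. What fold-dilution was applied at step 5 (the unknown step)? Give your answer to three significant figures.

8.00-fold

Step 1: 0.55 mL + 9.4 mL = 9.95 mL total → factor 9.95/0.55 = 18.091
Step 2: 0.5 mL + 2 mL = 2.5 mL total → factor 2.5/0.5 = 5
Step 3: 0.5 mL brought to 6.25 mL → factor 6.25/0.5 = 12.5
Step 4: 250 μL + 0.5 mL = 750 μL total → factor 750/250 = 3
Step 5: unknown factor x
Product of known-step factors = 3392
Overall factor = 2.00 × 10^9 CFU/mL / (7.37 × 10^4 CFU/mL) = 27137
x = 27137 / 3392 = 8.00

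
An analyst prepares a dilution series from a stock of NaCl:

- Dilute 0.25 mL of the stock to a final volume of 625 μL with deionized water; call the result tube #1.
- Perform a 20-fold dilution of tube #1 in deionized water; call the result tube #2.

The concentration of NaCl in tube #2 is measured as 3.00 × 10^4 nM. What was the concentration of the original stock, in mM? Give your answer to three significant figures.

1.50 mM

Step 1: 0.25 mL brought to 625 μL → factor 0.625/0.25 = 2.5
Step 2: 20-fold → factor 20
Overall dilution factor = 2.5 × 20 = 50
Stock = 3.00 × 10^4 nM × 50 = 1.500 × 10^6 nM = 1.50 mM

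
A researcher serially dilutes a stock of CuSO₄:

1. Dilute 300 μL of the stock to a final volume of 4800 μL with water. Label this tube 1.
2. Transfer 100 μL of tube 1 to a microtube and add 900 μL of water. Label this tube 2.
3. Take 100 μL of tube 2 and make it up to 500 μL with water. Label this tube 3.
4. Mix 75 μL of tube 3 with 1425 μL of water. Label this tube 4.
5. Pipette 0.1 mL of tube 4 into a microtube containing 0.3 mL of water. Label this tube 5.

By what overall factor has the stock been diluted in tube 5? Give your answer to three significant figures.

6.40 × 10^4

Step 1: 300 μL brought to 4800 μL → factor 4800/300 = 16
Step 2: 100 μL + 900 μL = 1000 μL total → factor 1000/100 = 10
Step 3: 100 μL brought to 500 μL → factor 500/100 = 5
Step 4: 75 μL + 1425 μL = 1500 μL total → factor 1500/75 = 20
Step 5: 0.1 mL + 0.3 mL = 0.4 mL total → factor 0.4/0.1 = 4
Overall dilution factor = 16 × 10 × 5 × 20 × 4 = 64000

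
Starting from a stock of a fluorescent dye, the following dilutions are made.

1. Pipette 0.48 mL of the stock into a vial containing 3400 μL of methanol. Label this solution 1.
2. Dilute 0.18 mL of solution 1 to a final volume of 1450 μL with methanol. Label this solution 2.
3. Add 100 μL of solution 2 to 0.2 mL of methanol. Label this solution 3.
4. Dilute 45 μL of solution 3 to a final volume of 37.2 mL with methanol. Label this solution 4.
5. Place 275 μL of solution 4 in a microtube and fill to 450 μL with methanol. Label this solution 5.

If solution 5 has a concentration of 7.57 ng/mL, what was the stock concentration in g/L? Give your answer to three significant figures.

2.00 g/L

Step 1: 0.48 mL + 3400 μL = 3.88 mL total → factor 3.88/0.48 = 8.0833
Step 2: 0.18 mL brought to 1450 μL → factor 1.45/0.18 = 8.0556
Step 3: 100 μL + 0.2 mL = 300 μL total → factor 300/100 = 3
Step 4: 45 μL brought to 37.2 mL → factor 37200/45 = 826.67
Step 5: 275 μL brought to 450 μL → factor 450/275 = 1.6364
Overall dilution factor = 8.0833 × 8.0556 × 3 × 826.67 × 1.6364 = 2.6425 × 10^5
Stock = 7.57 ng/mL × 2.6425 × 10^5 = 2.000 × 10^6 ng/mL = 2.00 g/L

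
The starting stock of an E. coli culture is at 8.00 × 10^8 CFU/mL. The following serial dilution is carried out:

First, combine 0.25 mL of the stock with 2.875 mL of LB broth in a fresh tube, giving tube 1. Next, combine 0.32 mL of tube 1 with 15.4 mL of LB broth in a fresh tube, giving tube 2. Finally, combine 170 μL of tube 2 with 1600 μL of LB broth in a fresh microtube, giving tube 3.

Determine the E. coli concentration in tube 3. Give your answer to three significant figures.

Step 1: 0.25 mL + 2.875 mL = 3.125 mL total → factor 3.125/0.25 = 12.5
Step 2: 0.32 mL + 15.4 mL = 15.72 mL total → factor 15.72/0.32 = 49.125
Step 3: 170 μL + 1600 μL = 1770 μL total → factor 1770/170 = 10.412
Overall dilution factor = 12.5 × 49.125 × 10.412 = 6393.5
Final = 8.00 × 10^8 CFU/mL / 6393.5 = 1.25 × 10^5 CFU/mL

1.25 × 10^5 CFU/mL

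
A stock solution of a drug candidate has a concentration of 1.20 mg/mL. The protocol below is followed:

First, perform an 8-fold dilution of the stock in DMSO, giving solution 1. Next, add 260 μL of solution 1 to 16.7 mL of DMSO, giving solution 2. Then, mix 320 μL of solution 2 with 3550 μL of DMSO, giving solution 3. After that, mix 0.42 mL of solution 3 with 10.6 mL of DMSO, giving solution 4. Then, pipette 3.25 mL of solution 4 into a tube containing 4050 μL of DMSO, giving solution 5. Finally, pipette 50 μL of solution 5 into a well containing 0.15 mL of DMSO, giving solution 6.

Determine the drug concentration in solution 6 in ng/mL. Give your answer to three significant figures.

Step 1: 8-fold → factor 8
Step 2: 260 μL + 16.7 mL = 16960 μL total → factor 16960/260 = 65.231
Step 3: 320 μL + 3550 μL = 3870 μL total → factor 3870/320 = 12.094
Step 4: 0.42 mL + 10.6 mL = 11.02 mL total → factor 11.02/0.42 = 26.238
Step 5: 3.25 mL + 4050 μL = 7.3 mL total → factor 7.3/3.25 = 2.2462
Step 6: 50 μL + 0.15 mL = 200 μL total → factor 200/50 = 4
Overall dilution factor = 8 × 65.231 × 12.094 × 26.238 × 2.2462 × 4 = 1.4878 × 10^6
Final = 1.20 mg/mL / 1.4878 × 10^6 = 8.066 × 10^-7 mg/mL = 0.807 ng/mL

0.807 ng/mL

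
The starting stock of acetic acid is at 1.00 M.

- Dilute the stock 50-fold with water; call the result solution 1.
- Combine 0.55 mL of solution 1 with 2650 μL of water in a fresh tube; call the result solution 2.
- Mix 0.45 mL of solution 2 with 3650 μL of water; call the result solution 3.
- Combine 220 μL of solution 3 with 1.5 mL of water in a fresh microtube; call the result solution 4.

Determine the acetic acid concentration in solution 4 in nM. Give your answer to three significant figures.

4.83 × 10^4 nM

Step 1: 50-fold → factor 50
Step 2: 0.55 mL + 2650 μL = 3.2 mL total → factor 3.2/0.55 = 5.8182
Step 3: 0.45 mL + 3650 μL = 4.1 mL total → factor 4.1/0.45 = 9.1111
Step 4: 220 μL + 1.5 mL = 1720 μL total → factor 1720/220 = 7.8182
Overall dilution factor = 50 × 5.8182 × 9.1111 × 7.8182 = 20722
Final = 1.00 M / 20722 = 4.826 × 10^-5 M = 4.83 × 10^4 nM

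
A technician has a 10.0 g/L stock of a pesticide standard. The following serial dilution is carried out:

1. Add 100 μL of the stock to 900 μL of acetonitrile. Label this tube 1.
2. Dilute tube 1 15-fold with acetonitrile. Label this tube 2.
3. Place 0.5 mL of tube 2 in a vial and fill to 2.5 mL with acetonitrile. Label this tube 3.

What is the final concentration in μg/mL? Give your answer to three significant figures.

Step 1: 100 μL + 900 μL = 1000 μL total → factor 1000/100 = 10
Step 2: 15-fold → factor 15
Step 3: 0.5 mL brought to 2.5 mL → factor 2.5/0.5 = 5
Overall dilution factor = 10 × 15 × 5 = 750
Final = 10.0 g/L / 750 = 0.01333 g/L = 13.3 μg/mL

13.3 μg/mL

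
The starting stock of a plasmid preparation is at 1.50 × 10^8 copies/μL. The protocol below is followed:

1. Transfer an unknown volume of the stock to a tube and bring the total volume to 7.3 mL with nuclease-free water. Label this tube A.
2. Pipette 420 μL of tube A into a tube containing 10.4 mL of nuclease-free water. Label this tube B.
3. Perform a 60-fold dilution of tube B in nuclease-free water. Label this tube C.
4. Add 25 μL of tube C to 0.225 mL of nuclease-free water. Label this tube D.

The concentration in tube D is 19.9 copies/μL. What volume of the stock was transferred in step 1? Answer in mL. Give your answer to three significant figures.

0.0150 mL

Step 1: v brought to 7.3 mL → factor = 7.3 mL/v
Step 2: 420 μL + 10.4 mL = 10820 μL total → factor 10820/420 = 25.762
Step 3: 60-fold → factor 60
Step 4: 25 μL + 0.225 mL = 250 μL total → factor 250/25 = 10
Product of known-step factors = 15457
Overall factor = 1.50 × 10^8 copies/μL / (19.9 copies/μL) = 7.5377 × 10^6
Step-1 factor = 7.5377 × 10^6 / 15457 = 487.65
v = 7.3 mL / 487.65 = 0.0150 mL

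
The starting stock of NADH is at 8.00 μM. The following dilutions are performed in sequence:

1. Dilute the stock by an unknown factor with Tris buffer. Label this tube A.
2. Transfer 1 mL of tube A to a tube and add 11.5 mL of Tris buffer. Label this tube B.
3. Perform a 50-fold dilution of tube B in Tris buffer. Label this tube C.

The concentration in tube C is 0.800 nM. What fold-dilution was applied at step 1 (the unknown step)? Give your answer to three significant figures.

Step 1: unknown factor x
Step 2: 1 mL + 11.5 mL = 12.5 mL total → factor 12.5/1 = 12.5
Step 3: 50-fold → factor 50
Product of known-step factors = 625
Overall factor = 8.00 μM / (0.800 nM) = 10000
x = 10000 / 625 = 16.0

16.0-fold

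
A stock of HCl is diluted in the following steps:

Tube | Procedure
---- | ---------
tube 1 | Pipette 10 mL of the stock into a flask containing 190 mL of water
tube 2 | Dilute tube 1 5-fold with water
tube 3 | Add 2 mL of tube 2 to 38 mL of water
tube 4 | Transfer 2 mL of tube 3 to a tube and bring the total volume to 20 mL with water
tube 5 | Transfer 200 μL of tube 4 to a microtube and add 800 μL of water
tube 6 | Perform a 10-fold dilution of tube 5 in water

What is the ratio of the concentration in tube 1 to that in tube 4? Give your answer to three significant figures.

1.00 × 10^3

Step 1: 10 mL + 190 mL = 200 mL total → factor 200/10 = 20
Step 2: 5-fold → factor 5
Step 3: 2 mL + 38 mL = 40 mL total → factor 40/2 = 20
Step 4: 2 mL brought to 20 mL → factor 20/2 = 10
Dilution factor to tube 1 = 20; to tube 4 = 20000
[tube 1]/[tube 4] = (factor to tube 4)/(factor to tube 1) = 20000/20 = 1.00 × 10^3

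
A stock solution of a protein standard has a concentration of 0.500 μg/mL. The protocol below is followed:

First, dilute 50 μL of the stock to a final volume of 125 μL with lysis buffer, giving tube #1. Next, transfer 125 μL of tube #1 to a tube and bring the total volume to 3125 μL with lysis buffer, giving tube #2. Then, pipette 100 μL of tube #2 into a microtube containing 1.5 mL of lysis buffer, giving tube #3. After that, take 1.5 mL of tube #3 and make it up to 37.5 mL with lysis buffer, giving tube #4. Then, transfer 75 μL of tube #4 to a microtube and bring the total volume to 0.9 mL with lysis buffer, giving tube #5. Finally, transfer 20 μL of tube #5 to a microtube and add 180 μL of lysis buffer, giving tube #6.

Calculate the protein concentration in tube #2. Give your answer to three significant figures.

Step 1: 50 μL brought to 125 μL → factor 125/50 = 2.5
Step 2: 125 μL brought to 3125 μL → factor 3125/125 = 25
Dilution factor through tube #2 = 2.5 × 25 = 62.5
[tube #2] = 0.500 μg/mL / 62.5 = 0.00800 μg/mL

0.00800 μg/mL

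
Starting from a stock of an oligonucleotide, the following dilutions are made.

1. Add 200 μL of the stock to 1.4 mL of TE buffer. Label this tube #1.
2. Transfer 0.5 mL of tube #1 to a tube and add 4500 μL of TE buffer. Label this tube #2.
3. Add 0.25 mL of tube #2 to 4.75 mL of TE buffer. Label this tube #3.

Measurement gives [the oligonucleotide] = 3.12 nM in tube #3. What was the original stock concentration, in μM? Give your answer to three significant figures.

Step 1: 200 μL + 1.4 mL = 1600 μL total → factor 1600/200 = 8
Step 2: 0.5 mL + 4500 μL = 5 mL total → factor 5/0.5 = 10
Step 3: 0.25 mL + 4.75 mL = 5 mL total → factor 5/0.25 = 20
Overall dilution factor = 8 × 10 × 20 = 1600
Stock = 3.12 nM × 1600 = 4992 nM = 4.99 μM

4.99 μM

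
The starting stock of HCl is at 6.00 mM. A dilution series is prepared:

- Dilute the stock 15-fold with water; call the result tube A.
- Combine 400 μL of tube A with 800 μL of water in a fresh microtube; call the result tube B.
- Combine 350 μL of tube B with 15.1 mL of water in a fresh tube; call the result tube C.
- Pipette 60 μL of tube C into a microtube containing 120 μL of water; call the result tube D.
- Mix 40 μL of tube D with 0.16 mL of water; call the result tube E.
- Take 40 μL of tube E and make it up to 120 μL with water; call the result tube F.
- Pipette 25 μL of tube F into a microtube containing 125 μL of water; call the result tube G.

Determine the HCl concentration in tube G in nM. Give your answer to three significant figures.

Step 1: 15-fold → factor 15
Step 2: 400 μL + 800 μL = 1200 μL total → factor 1200/400 = 3
Step 3: 350 μL + 15.1 mL = 15450 μL total → factor 15450/350 = 44.143
Step 4: 60 μL + 120 μL = 180 μL total → factor 180/60 = 3
Step 5: 40 μL + 0.16 mL = 200 μL total → factor 200/40 = 5
Step 6: 40 μL brought to 120 μL → factor 120/40 = 3
Step 7: 25 μL + 125 μL = 150 μL total → factor 150/25 = 6
Overall dilution factor = 15 × 3 × 44.143 × 3 × 5 × 3 × 6 = 5.3634 × 10^5
Final = 6.00 mM / 5.3634 × 10^5 = 1.119 × 10^-5 mM = 11.2 nM

11.2 nM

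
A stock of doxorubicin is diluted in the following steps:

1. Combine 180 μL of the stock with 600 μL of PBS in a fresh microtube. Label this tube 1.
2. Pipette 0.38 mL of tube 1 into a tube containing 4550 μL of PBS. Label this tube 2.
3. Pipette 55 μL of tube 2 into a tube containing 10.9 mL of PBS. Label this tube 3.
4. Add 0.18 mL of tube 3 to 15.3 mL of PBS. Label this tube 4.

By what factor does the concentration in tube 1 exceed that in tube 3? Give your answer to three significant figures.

Step 1: 180 μL + 600 μL = 780 μL total → factor 780/180 = 4.3333
Step 2: 0.38 mL + 4550 μL = 4.93 mL total → factor 4.93/0.38 = 12.974
Step 3: 55 μL + 10.9 mL = 10955 μL total → factor 10955/55 = 199.18
Dilution factor to tube 1 = 4.3333; to tube 3 = 11198
[tube 1]/[tube 3] = (factor to tube 3)/(factor to tube 1) = 11198/4.3333 = 2.58 × 10^3

2.58 × 10^3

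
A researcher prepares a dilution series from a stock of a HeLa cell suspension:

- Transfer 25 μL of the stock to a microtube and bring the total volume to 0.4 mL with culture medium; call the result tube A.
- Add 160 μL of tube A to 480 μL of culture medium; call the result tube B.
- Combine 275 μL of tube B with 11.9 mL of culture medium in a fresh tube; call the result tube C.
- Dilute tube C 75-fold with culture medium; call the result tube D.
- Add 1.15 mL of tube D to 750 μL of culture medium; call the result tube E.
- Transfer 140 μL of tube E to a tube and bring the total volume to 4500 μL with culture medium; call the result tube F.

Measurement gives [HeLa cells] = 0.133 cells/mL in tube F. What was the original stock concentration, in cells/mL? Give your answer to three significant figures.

Step 1: 25 μL brought to 0.4 mL → factor 400/25 = 16
Step 2: 160 μL + 480 μL = 640 μL total → factor 640/160 = 4
Step 3: 275 μL + 11.9 mL = 12175 μL total → factor 12175/275 = 44.273
Step 4: 75-fold → factor 75
Step 5: 1.15 mL + 750 μL = 1.9 mL total → factor 1.9/1.15 = 1.6522
Step 6: 140 μL brought to 4500 μL → factor 4500/140 = 32.143
Overall dilution factor = 16 × 4 × 44.273 × 75 × 1.6522 × 32.143 = 1.1285 × 10^7
Stock = 0.133 cells/mL × 1.1285 × 10^7 = 1.50 × 10^6 cells/mL

1.50 × 10^6 cells/mL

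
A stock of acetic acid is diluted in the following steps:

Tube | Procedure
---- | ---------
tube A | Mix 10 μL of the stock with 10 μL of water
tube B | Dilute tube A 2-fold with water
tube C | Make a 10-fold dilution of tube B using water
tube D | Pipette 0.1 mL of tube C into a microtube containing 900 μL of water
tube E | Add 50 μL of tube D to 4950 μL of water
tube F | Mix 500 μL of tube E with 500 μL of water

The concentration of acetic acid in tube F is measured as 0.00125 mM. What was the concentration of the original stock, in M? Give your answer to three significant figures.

0.100 M

Step 1: 10 μL + 10 μL = 20 μL total → factor 20/10 = 2
Step 2: 2-fold → factor 2
Step 3: 10-fold → factor 10
Step 4: 0.1 mL + 900 μL = 1 mL total → factor 1/0.1 = 10
Step 5: 50 μL + 4950 μL = 5000 μL total → factor 5000/50 = 100
Step 6: 500 μL + 500 μL = 1000 μL total → factor 1000/500 = 2
Overall dilution factor = 2 × 2 × 10 × 10 × 100 × 2 = 80000
Stock = 0.00125 mM × 80000 = 100.0 mM = 0.100 M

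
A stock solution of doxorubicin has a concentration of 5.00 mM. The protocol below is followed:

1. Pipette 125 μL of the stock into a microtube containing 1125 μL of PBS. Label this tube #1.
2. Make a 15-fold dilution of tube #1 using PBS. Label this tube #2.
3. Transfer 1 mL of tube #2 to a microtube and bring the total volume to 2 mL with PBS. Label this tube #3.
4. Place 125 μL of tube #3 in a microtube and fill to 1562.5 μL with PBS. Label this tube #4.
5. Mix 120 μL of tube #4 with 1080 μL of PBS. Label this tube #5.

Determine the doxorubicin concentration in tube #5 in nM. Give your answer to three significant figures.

133 nM

Step 1: 125 μL + 1125 μL = 1250 μL total → factor 1250/125 = 10
Step 2: 15-fold → factor 15
Step 3: 1 mL brought to 2 mL → factor 2/1 = 2
Step 4: 125 μL brought to 1562.5 μL → factor 1562.5/125 = 12.5
Step 5: 120 μL + 1080 μL = 1200 μL total → factor 1200/120 = 10
Overall dilution factor = 10 × 15 × 2 × 12.5 × 10 = 37500
Final = 5.00 mM / 37500 = 0.0001333 mM = 133 nM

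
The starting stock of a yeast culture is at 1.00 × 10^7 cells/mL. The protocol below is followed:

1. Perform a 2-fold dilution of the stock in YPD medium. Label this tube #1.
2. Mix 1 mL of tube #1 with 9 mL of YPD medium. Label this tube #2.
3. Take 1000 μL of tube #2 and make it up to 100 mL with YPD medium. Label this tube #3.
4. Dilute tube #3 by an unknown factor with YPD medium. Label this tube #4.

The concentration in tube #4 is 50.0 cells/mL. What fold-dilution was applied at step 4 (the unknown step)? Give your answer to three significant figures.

Step 1: 2-fold → factor 2
Step 2: 1 mL + 9 mL = 10 mL total → factor 10/1 = 10
Step 3: 1000 μL brought to 100 mL → factor 1 × 10^5/1000 = 100
Step 4: unknown factor x
Product of known-step factors = 2000
Overall factor = 1.00 × 10^7 cells/mL / (50.0 cells/mL) = 2 × 10^5
x = 2 × 10^5 / 2000 = 100

100-fold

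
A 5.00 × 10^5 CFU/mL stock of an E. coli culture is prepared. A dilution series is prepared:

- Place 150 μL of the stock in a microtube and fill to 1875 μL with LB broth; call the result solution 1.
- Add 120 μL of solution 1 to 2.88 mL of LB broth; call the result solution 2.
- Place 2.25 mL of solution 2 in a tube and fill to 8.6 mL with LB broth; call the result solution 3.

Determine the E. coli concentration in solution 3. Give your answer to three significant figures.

419 CFU/mL

Step 1: 150 μL brought to 1875 μL → factor 1875/150 = 12.5
Step 2: 120 μL + 2.88 mL = 3000 μL total → factor 3000/120 = 25
Step 3: 2.25 mL brought to 8.6 mL → factor 8.6/2.25 = 3.8222
Overall dilution factor = 12.5 × 25 × 3.8222 = 1194.4
Final = 5.00 × 10^5 CFU/mL / 1194.4 = 419 CFU/mL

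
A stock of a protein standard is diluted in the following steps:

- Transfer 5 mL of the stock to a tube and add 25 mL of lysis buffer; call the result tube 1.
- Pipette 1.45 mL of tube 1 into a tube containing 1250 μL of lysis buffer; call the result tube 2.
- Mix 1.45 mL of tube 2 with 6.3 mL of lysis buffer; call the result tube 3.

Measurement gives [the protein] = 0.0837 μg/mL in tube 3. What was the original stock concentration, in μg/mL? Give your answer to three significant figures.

5.00 μg/mL

Step 1: 5 mL + 25 mL = 30 mL total → factor 30/5 = 6
Step 2: 1.45 mL + 1250 μL = 2.7 mL total → factor 2.7/1.45 = 1.8621
Step 3: 1.45 mL + 6.3 mL = 7.75 mL total → factor 7.75/1.45 = 5.3448
Overall dilution factor = 6 × 1.8621 × 5.3448 = 59.715
Stock = 0.0837 μg/mL × 59.715 = 5.00 μg/mL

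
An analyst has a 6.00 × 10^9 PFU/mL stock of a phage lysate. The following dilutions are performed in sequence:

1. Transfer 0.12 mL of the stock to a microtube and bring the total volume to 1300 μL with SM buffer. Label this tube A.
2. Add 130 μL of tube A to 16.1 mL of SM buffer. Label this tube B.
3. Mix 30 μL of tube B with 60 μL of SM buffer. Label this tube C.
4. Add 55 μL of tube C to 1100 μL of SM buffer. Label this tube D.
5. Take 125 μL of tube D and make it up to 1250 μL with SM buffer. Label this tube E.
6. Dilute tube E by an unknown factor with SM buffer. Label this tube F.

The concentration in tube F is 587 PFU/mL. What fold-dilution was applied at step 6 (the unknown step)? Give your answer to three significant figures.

Step 1: 0.12 mL brought to 1300 μL → factor 1.3/0.12 = 10.833
Step 2: 130 μL + 16.1 mL = 16230 μL total → factor 16230/130 = 124.85
Step 3: 30 μL + 60 μL = 90 μL total → factor 90/30 = 3
Step 4: 55 μL + 1100 μL = 1155 μL total → factor 1155/55 = 21
Step 5: 125 μL brought to 1250 μL → factor 1250/125 = 10
Step 6: unknown factor x
Product of known-step factors = 8.5208 × 10^5
Overall factor = 6.00 × 10^9 PFU/mL / (587 PFU/mL) = 1.0221 × 10^7
x = 1.0221 × 10^7 / 8.5208 × 10^5 = 12.0

12.0-fold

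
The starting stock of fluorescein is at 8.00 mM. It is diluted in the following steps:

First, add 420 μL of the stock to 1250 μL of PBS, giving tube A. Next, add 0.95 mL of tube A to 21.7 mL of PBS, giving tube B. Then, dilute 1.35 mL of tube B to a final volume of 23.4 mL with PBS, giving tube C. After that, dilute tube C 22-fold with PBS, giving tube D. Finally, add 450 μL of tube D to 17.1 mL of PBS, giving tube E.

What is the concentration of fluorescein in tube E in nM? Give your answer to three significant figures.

Step 1: 420 μL + 1250 μL = 1670 μL total → factor 1670/420 = 3.9762
Step 2: 0.95 mL + 21.7 mL = 22.65 mL total → factor 22.65/0.95 = 23.842
Step 3: 1.35 mL brought to 23.4 mL → factor 23.4/1.35 = 17.333
Step 4: 22-fold → factor 22
Step 5: 450 μL + 17.1 mL = 17550 μL total → factor 17550/450 = 39
Dilution factor through tube E = 3.9762 × 23.842 × 17.333 × 22 × 39 = 1.4099 × 10^6
[tube E] = 8.00 mM / 1.4099 × 10^6 = 5.674 × 10^-6 mM = 5.67 nM

5.67 nM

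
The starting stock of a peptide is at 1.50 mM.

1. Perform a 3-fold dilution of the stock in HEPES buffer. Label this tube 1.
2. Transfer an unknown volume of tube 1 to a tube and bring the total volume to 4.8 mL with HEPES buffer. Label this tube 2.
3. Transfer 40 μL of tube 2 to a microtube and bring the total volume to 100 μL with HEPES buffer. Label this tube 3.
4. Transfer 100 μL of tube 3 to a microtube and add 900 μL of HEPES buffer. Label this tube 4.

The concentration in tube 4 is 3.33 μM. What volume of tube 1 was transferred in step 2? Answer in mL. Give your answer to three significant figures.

Step 1: 3-fold → factor 3
Step 2: v brought to 4.8 mL → factor = 4.8 mL/v
Step 3: 40 μL brought to 100 μL → factor 100/40 = 2.5
Step 4: 100 μL + 900 μL = 1000 μL total → factor 1000/100 = 10
Product of known-step factors = 75
Overall factor = 1.50 mM / (3.33 μM) = 450.45
Step-2 factor = 450.45 / 75 = 6.006
v = 4.8 mL / 6.006 = 0.799 mL

0.799 mL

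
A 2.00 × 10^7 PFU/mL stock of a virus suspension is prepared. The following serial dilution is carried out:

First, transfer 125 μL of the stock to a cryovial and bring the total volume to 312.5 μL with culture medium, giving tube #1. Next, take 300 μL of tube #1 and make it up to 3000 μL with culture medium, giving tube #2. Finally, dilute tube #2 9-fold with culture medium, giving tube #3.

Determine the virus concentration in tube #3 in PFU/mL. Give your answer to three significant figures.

Step 1: 125 μL brought to 312.5 μL → factor 312.5/125 = 2.5
Step 2: 300 μL brought to 3000 μL → factor 3000/300 = 10
Step 3: 9-fold → factor 9
Overall dilution factor = 2.5 × 10 × 9 = 225
Final = 2.00 × 10^7 PFU/mL / 225 = 8.89 × 10^4 PFU/mL

8.89 × 10^4 PFU/mL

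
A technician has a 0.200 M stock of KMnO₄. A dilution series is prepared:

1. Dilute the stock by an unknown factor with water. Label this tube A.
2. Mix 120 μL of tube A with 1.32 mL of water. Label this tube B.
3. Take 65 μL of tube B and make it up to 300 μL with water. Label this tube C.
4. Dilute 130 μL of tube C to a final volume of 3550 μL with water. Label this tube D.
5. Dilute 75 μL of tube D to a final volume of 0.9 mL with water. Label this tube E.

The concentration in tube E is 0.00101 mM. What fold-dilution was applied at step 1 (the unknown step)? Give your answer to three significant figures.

10.9-fold

Step 1: unknown factor x
Step 2: 120 μL + 1.32 mL = 1440 μL total → factor 1440/120 = 12
Step 3: 65 μL brought to 300 μL → factor 300/65 = 4.6154
Step 4: 130 μL brought to 3550 μL → factor 3550/130 = 27.308
Step 5: 75 μL brought to 0.9 mL → factor 900/75 = 12
Product of known-step factors = 18149
Overall factor = 0.200 M / (0.00101 mM) = 1.9802 × 10^5
x = 1.9802 × 10^5 / 18149 = 10.9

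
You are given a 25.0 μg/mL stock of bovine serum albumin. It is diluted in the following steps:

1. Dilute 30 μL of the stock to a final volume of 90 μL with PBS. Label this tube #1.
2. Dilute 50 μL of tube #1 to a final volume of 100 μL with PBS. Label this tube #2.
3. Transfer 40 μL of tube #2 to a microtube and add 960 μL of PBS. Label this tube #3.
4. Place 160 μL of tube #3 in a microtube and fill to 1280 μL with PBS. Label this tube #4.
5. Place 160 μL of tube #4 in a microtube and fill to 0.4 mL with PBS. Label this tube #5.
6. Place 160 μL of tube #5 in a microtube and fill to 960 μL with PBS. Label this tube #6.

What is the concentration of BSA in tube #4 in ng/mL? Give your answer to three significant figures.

20.8 ng/mL

Step 1: 30 μL brought to 90 μL → factor 90/30 = 3
Step 2: 50 μL brought to 100 μL → factor 100/50 = 2
Step 3: 40 μL + 960 μL = 1000 μL total → factor 1000/40 = 25
Step 4: 160 μL brought to 1280 μL → factor 1280/160 = 8
Dilution factor through tube #4 = 3 × 2 × 25 × 8 = 1200
[tube #4] = 25.0 μg/mL / 1200 = 0.02083 μg/mL = 20.8 ng/mL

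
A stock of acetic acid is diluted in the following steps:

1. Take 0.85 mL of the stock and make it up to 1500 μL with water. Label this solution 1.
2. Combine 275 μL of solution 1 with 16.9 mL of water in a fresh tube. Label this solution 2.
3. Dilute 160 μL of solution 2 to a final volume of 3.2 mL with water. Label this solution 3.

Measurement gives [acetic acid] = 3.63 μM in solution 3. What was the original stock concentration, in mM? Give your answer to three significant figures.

Step 1: 0.85 mL brought to 1500 μL → factor 1.5/0.85 = 1.7647
Step 2: 275 μL + 16.9 mL = 17175 μL total → factor 17175/275 = 62.455
Step 3: 160 μL brought to 3.2 mL → factor 3200/160 = 20
Overall dilution factor = 1.7647 × 62.455 × 20 = 2204.3
Stock = 3.63 μM × 2204.3 = 8002 μM = 8.00 mM

8.00 mM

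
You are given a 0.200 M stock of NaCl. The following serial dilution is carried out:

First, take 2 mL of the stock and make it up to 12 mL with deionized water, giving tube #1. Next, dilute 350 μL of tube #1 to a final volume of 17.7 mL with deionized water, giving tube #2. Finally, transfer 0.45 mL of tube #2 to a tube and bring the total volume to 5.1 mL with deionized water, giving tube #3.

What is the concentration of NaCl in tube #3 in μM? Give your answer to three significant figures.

58.2 μM

Step 1: 2 mL brought to 12 mL → factor 12/2 = 6
Step 2: 350 μL brought to 17.7 mL → factor 17700/350 = 50.571
Step 3: 0.45 mL brought to 5.1 mL → factor 5.1/0.45 = 11.333
Overall dilution factor = 6 × 50.571 × 11.333 = 3438.9
Final = 0.200 M / 3438.9 = 5.816 × 10^-5 M = 58.2 μM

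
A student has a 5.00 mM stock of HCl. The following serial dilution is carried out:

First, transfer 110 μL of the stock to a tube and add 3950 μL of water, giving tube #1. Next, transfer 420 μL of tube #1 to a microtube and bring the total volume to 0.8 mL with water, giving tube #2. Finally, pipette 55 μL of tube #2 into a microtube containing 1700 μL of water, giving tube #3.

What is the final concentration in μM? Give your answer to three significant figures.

2.23 μM

Step 1: 110 μL + 3950 μL = 4060 μL total → factor 4060/110 = 36.909
Step 2: 420 μL brought to 0.8 mL → factor 800/420 = 1.9048
Step 3: 55 μL + 1700 μL = 1755 μL total → factor 1755/55 = 31.909
Overall dilution factor = 36.909 × 1.9048 × 31.909 = 2243.3
Final = 5.00 mM / 2243.3 = 0.002229 mM = 2.23 μM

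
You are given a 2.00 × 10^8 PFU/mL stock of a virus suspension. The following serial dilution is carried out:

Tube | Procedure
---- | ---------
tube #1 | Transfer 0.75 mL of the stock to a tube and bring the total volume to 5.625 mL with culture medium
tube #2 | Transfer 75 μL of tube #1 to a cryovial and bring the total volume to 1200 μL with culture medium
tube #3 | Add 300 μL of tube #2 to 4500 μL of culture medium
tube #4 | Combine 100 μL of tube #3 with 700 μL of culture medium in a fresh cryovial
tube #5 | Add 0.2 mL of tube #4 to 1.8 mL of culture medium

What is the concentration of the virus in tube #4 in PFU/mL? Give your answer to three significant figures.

1.30 × 10^4 PFU/mL

Step 1: 0.75 mL brought to 5.625 mL → factor 5.625/0.75 = 7.5
Step 2: 75 μL brought to 1200 μL → factor 1200/75 = 16
Step 3: 300 μL + 4500 μL = 4800 μL total → factor 4800/300 = 16
Step 4: 100 μL + 700 μL = 800 μL total → factor 800/100 = 8
Dilution factor through tube #4 = 7.5 × 16 × 16 × 8 = 15360
[tube #4] = 2.00 × 10^8 PFU/mL / 15360 = 1.30 × 10^4 PFU/mL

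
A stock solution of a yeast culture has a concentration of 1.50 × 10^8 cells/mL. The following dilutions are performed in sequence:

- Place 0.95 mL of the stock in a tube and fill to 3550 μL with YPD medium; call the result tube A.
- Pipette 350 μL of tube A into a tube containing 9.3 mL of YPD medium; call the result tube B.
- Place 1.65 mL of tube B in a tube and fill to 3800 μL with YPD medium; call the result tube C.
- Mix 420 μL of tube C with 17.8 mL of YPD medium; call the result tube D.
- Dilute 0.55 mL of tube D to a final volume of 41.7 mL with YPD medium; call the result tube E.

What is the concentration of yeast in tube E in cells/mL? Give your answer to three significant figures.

192 cells/mL

Step 1: 0.95 mL brought to 3550 μL → factor 3.55/0.95 = 3.7368
Step 2: 350 μL + 9.3 mL = 9650 μL total → factor 9650/350 = 27.571
Step 3: 1.65 mL brought to 3800 μL → factor 3.8/1.65 = 2.303
Step 4: 420 μL + 17.8 mL = 18220 μL total → factor 18220/420 = 43.381
Step 5: 0.55 mL brought to 41.7 mL → factor 41.7/0.55 = 75.818
Overall dilution factor = 3.7368 × 27.571 × 2.303 × 43.381 × 75.818 = 7.8043 × 10^5
Final = 1.50 × 10^8 cells/mL / 7.8043 × 10^5 = 192 cells/mL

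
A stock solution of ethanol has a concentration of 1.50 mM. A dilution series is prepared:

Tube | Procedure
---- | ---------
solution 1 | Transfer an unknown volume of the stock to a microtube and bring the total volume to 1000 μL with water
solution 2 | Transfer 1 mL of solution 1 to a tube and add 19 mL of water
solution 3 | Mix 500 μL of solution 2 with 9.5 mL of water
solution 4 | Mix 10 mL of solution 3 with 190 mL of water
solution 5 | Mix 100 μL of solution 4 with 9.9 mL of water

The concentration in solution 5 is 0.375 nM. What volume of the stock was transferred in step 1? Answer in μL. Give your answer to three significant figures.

200 μL

Step 1: v brought to 1000 μL → factor = 1000 μL/v
Step 2: 1 mL + 19 mL = 20 mL total → factor 20/1 = 20
Step 3: 500 μL + 9.5 mL = 10000 μL total → factor 10000/500 = 20
Step 4: 10 mL + 190 mL = 200 mL total → factor 200/10 = 20
Step 5: 100 μL + 9.9 mL = 10000 μL total → factor 10000/100 = 100
Product of known-step factors = 8 × 10^5
Overall factor = 1.50 mM / (0.375 nM) = 4 × 10^6
Step-1 factor = 4 × 10^6 / 8 × 10^5 = 5
v = 1000 μL / 5 = 200 μL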